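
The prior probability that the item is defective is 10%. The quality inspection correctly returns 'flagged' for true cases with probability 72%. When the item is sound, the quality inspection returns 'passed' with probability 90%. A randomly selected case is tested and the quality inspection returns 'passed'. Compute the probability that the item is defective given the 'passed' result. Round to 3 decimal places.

P(H | E) ≈ 0.033

Write H for 'the item is defective'. Prior odds H:¬H = 0.1/0.9 = 0.11111. For the 'passed' outcome, the likelihood ratio is 0.28/0.9 = 0.31111.
Posterior odds = 0.11111 × 0.31111 = 0.034568, so P(H|E) = 0.034568/(1+0.034568) = 0.033.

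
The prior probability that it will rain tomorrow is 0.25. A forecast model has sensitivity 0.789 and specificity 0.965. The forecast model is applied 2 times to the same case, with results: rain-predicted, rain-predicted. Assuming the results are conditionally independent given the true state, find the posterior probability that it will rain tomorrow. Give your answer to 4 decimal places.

Posterior P(H) ≈ 0.9941

With H the event that it will rain tomorrow, the joint likelihood of the observed sequence is P(data|H) = 0.789·0.789 = 0.62252 and P(data|¬H) = 0.035·0.035 = 0.0012250.
Bayes: P(H|data) = 0.25·0.62252 / (0.25·0.62252 + 0.75·0.0012250) = 0.15563/0.15655 = 0.9941.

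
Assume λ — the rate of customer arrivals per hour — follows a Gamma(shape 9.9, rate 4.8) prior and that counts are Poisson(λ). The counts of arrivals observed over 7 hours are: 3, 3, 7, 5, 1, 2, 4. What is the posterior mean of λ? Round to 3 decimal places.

Posterior mean ≈ 2.958

Total count ∑xᵢ = 25 over n = 7 hours.
Gamma is conjugate to the Poisson likelihood: posterior is Gamma(shape = 9.9+25 = 34.9, rate = 4.8+7 = 11.8).
Posterior mean = shape/rate = 34.9/11.8 = 2.958.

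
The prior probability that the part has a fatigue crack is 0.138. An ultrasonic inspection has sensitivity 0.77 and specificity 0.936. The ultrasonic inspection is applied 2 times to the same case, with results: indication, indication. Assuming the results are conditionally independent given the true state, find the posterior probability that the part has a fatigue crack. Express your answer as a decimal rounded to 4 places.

With H the event that the part has a fatigue crack, the joint likelihood of the observed sequence is P(data|H) = 0.77·0.77 = 0.59290 and P(data|¬H) = 0.064·0.064 = 0.0040960.
Bayes: P(H|data) = 0.138·0.59290 / (0.138·0.59290 + 0.862·0.0040960) = 0.081820/0.085351 = 0.9586.

Posterior P(H) ≈ 0.9586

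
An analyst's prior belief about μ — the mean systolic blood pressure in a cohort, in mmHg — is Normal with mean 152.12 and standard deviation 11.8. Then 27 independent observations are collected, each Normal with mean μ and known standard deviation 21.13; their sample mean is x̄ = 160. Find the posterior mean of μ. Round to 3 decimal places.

Posterior mean ≈ 159.164

With known σ, the Normal prior is conjugate. Weight on the data is w = (n/σ²)/(n/σ² + 1/τ₀²) = 0.0604735/(0.0604735+0.00718184) = 0.89385.
Posterior mean = w·x̄ + (1−w)·μ₀ = 0.89385·160 + 0.10615·152.12 = 159.164.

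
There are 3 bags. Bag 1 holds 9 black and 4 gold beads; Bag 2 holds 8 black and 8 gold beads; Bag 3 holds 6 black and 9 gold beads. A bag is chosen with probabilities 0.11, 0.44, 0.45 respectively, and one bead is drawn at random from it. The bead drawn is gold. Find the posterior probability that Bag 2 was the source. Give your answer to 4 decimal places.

P(gold|Bag 1) = 0.3077; P(gold|Bag 2) = 0.5; P(gold|Bag 3) = 0.6.
Prior × likelihood for each source: 0.11·0.3077=0.03385, 0.44·0.5=0.2200, 0.45·0.6=0.2700. Summing gives P(gold) = 0.52385.
P(Bag 2 | gold) = 0.2200 / 0.52385 = 0.4200.

Posterior probability ≈ 0.4200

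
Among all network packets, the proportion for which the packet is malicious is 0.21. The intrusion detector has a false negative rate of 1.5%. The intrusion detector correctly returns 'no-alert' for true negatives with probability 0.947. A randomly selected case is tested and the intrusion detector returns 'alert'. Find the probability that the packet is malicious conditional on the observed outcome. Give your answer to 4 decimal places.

P(H | E) ≈ 0.8317

Let H be the event that the packet is malicious. P(H) = 0.21, so P(¬H) = 0.79. With E the 'alert' result, P(E|H) = 0.985 and P(E|¬H) = 0.053.
P(E) = 0.985·0.21 + 0.053·0.79 = 0.20685 + 0.041870 = 0.24872.
By Bayes' theorem, P(H|E) = 0.20685 / 0.24872 = 0.8317.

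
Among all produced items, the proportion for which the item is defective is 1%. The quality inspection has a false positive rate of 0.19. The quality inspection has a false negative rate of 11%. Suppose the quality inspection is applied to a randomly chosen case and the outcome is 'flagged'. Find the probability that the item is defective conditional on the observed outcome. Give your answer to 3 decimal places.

P(H | E) ≈ 0.045

Write H for 'the item is defective'. Prior odds H:¬H = 0.01/0.99 = 0.010101. For the 'flagged' outcome, the likelihood ratio is 0.89/0.19 = 4.6842.
Posterior odds = 0.010101 × 4.6842 = 0.047315, so P(H|E) = 0.047315/(1+0.047315) = 0.045.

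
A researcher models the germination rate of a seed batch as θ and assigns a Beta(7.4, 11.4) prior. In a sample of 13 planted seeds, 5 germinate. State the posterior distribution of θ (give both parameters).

Posterior: Beta(12.4, 19.4)

Observing 5 successes and 8 failures updates Beta(7.4, 11.4) by adding the success and failure counts to the two shape parameters: α = 7.4+5 = 12.4, β = 11.4+8 = 19.4.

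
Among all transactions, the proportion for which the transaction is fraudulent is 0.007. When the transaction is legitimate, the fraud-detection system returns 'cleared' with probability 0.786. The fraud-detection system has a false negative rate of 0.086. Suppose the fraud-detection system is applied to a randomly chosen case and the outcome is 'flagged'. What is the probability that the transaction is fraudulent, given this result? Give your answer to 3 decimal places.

Let H be the event that the transaction is fraudulent. P(H) = 0.007, so P(¬H) = 0.993. With E the 'flagged' result, P(E|H) = 0.914 and P(E|¬H) = 0.214.
P(E) = 0.914·0.007 + 0.214·0.993 = 0.0063980 + 0.21250 = 0.21890.
By Bayes' theorem, P(H|E) = 0.0063980 / 0.21890 = 0.029.

P(H | E) ≈ 0.029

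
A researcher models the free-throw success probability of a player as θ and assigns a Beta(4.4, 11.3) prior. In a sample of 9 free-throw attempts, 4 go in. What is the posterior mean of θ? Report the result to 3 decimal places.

The binomial likelihood is conjugate to the Beta prior: with 4 successes and 5 failures, the posterior is Beta(4.4+4, 11.3+5) = Beta(8.4, 16.3).
Posterior mean = α/(α+β) = 8.4/24.7 = 0.340.

Posterior mean ≈ 0.340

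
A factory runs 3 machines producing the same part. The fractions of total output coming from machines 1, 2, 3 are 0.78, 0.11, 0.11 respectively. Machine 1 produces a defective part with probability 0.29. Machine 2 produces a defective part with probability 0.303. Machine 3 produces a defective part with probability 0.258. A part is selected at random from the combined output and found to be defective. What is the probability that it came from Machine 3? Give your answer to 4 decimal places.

P(defective|M1) = 0.29; P(defective|M2) = 0.303; P(defective|M3) = 0.258.
Prior × likelihood for each source: 0.78·0.29=0.2262, 0.11·0.303=0.03333, 0.11·0.258=0.02838. Summing gives P(defective) = 0.28791.
P(Machine 3 | defective) = 0.02838 / 0.28791 = 0.0986.

Posterior probability ≈ 0.0986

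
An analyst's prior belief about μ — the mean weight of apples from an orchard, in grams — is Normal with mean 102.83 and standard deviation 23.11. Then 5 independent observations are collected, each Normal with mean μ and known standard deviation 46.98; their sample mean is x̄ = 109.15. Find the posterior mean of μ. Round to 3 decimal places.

Prior precision 1/τ₀² = 1/23.11² = 0.00187241; data precision n/σ² = 5/46.98² = 0.00226540.
Posterior precision = 0.00187241 + 0.00226540 = 0.00413780.
Posterior mean = (0.00187241·102.83 + 0.00226540·109.15) / 0.00413780 = 106.290.

Posterior mean ≈ 106.290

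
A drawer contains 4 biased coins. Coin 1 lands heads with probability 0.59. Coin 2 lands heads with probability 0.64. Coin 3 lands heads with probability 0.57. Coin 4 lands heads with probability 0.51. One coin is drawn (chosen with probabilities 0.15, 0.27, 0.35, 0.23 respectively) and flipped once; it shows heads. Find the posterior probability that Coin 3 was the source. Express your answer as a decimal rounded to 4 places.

Posterior probability ≈ 0.3451

P(heads|C1) = 0.59; P(heads|C2) = 0.64; P(heads|C3) = 0.57; P(heads|C4) = 0.51.
Prior × likelihood for each source: 0.15·0.59=0.08850, 0.27·0.64=0.1728, 0.35·0.57=0.1995, 0.23·0.51=0.1173. Summing gives P(heads) = 0.57810.
P(Coin 3 | heads) = 0.1995 / 0.57810 = 0.3451.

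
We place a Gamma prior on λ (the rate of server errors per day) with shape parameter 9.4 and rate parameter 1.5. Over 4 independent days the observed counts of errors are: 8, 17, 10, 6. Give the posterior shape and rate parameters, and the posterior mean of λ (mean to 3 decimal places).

The Poisson likelihood adds the total count to the shape and the number of exposure periods to the rate. Here ∑xᵢ = 41 and n = 4, so shape 9.4→50.4 and rate 1.5→5.5.
E[λ | data] = 50.4/5.5 = 9.164.

Posterior: Gamma(shape=50.4, rate=5.5); mean ≈ 9.164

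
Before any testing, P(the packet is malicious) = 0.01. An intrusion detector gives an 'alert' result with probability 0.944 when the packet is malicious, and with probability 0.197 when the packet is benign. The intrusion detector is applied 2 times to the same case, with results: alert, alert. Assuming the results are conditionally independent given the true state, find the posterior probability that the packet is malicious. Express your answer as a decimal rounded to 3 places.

Let H be the event that the packet is malicious; start with P(H) = 0.01. P('alert'|H) = 0.944, P('alert'|¬H) = 0.197.
Update on result 1 ('alert'): P(H) ← 0.944·0.0100 / (0.944·0.0100 + 0.197·0.9900) = 0.0094400/0.20447 = 0.0462.
Update on result 2 ('alert'): P(H) ← 0.944·0.0462 / (0.944·0.0462 + 0.197·0.9538) = 0.043583/0.23149 = 0.1883.

Posterior P(H) ≈ 0.188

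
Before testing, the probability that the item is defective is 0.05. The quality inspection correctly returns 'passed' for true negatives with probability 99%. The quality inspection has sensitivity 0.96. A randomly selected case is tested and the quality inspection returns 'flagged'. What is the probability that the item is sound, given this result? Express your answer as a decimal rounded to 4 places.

Let H be the event that the item is defective. P(H) = 0.05, so P(¬H) = 0.95. With E the 'flagged' result, P(E|H) = 0.96 and P(E|¬H) = 0.01.
P(E) = 0.96·0.05 + 0.01·0.95 = 0.048000 + 0.0095000 = 0.057500.
By Bayes' theorem, P(H|E) = 0.048000 / 0.057500 = 0.8348. Hence P(¬H|E) = 1 − 0.8348 = 0.1652.

P(¬H | E) ≈ 0.1652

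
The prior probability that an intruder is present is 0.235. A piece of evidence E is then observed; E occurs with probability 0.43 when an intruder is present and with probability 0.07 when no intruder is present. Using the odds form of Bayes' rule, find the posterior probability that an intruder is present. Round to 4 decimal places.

Posterior probability ≈ 0.6536

Prior odds = 0.235/(1−0.235) = 0.30719.
Likelihood ratio for E = 0.43/0.07 = 6.1429.
Posterior odds = prior odds × LR = 1.8870.
Posterior probability = odds/(1+odds) = 1.8870/2.8870 = 0.6536.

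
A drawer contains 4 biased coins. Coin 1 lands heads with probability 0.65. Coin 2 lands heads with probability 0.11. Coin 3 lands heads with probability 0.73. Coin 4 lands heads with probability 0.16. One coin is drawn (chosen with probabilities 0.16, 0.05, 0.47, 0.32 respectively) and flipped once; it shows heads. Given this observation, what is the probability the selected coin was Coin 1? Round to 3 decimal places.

P(heads|C1) = 0.65; P(heads|C2) = 0.11; P(heads|C3) = 0.73; P(heads|C4) = 0.16.
Prior × likelihood for each source: 0.16·0.65=0.1040, 0.05·0.11=0.005500, 0.47·0.73=0.3431, 0.32·0.16=0.05120. Summing gives P(heads) = 0.50380.
P(Coin 1 | heads) = 0.1040 / 0.50380 = 0.206.

Posterior probability ≈ 0.206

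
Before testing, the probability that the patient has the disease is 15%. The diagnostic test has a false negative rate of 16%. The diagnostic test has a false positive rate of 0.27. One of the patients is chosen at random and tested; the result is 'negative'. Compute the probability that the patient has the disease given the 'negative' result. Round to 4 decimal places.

Let H be the event that the patient has the disease. P(H) = 0.15, so P(¬H) = 0.85. With E the 'negative' result, P(E|H) = 0.16 and P(E|¬H) = 0.73.
P(E) = 0.16·0.15 + 0.73·0.85 = 0.024000 + 0.62050 = 0.64450.
By Bayes' theorem, P(H|E) = 0.024000 / 0.64450 = 0.0372.

P(H | E) ≈ 0.0372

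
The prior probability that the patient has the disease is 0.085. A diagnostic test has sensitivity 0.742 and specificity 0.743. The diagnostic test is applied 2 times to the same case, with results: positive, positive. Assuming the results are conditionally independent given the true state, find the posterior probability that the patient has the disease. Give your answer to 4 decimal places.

Posterior P(H) ≈ 0.4364

With H the event that the patient has the disease, the joint likelihood of the observed sequence is P(data|H) = 0.742·0.742 = 0.55056 and P(data|¬H) = 0.257·0.257 = 0.066049.
Bayes: P(H|data) = 0.085·0.55056 / (0.085·0.55056 + 0.915·0.066049) = 0.046798/0.10723 = 0.4364.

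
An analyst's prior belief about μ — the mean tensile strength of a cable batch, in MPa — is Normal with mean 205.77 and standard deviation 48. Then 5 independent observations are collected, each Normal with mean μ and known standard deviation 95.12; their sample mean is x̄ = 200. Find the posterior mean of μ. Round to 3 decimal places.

Prior precision 1/τ₀² = 1/48² = 0.00043403; data precision n/σ² = 5/95.12² = 0.00055262.
Posterior precision = 0.00043403 + 0.00055262 = 0.00098665.
Posterior mean = (0.00043403·205.77 + 0.00055262·200) / 0.00098665 = 202.538.

Posterior mean ≈ 202.538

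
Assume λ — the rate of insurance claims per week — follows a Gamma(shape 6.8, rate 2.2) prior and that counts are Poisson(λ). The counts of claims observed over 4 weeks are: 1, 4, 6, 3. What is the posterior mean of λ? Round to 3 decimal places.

Posterior mean ≈ 3.355

The Poisson likelihood adds the total count to the shape and the number of exposure periods to the rate. Here ∑xᵢ = 14 and n = 4, so shape 6.8→20.8 and rate 2.2→6.2.
E[λ | data] = 20.8/6.2 = 3.355.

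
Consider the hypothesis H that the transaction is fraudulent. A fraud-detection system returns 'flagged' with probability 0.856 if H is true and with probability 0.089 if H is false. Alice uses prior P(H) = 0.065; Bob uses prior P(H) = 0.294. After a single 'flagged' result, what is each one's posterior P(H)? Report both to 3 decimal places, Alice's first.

P('+'|H) = 0.856, P('+'|¬H) = 0.089.
Alice: numerator 0.856·0.065 = 0.055640; evidence = 0.055640+0.089·0.935 = 0.13886; posterior = 0.401.
Bob: numerator 0.856·0.294 = 0.25166; evidence = 0.25166+0.089·0.706 = 0.31450; posterior = 0.800.

Alice: 0.401; Bob: 0.800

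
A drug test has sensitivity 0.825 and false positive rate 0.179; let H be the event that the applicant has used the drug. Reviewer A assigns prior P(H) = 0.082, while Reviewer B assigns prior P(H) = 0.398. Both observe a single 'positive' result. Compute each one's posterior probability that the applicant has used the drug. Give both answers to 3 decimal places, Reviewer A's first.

Reviewer A: 0.292; Reviewer B: 0.753

The likelihood ratio for a 'positive' result is 0.825/0.179 = 4.6089.
Reviewer A: prior odds 0.082/0.918 = 0.089325; posterior odds 0.41169; posterior probability 0.292.
Reviewer B: prior odds 0.398/0.602 = 0.66113; posterior odds 3.0471; posterior probability 0.753.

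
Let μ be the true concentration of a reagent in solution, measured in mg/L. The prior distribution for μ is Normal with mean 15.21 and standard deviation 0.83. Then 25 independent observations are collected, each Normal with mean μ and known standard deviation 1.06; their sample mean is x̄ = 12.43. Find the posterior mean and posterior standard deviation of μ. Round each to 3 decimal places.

Posterior mean ≈ 12.600; posterior SD ≈ 0.205

With known σ, the Normal prior is conjugate. Weight on the data is w = (n/σ²)/(n/σ² + 1/τ₀²) = 22.2499/(22.2499+1.45159) = 0.93876.
Posterior mean = w·x̄ + (1−w)·μ₀ = 0.93876·12.43 + 0.061245·15.21 = 12.600. Posterior variance = 1/(22.2499+1.45159) = 0.0421914, so SD = 0.205.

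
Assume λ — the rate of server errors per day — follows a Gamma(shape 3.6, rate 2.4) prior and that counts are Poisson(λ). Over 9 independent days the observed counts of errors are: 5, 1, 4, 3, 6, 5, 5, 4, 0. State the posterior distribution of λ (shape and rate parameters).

Posterior: Gamma(shape=36.6, rate=11.4)

The Poisson likelihood adds the total count to the shape and the number of exposure periods to the rate. Here ∑xᵢ = 33 and n = 9, so shape 3.6→36.6 and rate 2.4→11.4.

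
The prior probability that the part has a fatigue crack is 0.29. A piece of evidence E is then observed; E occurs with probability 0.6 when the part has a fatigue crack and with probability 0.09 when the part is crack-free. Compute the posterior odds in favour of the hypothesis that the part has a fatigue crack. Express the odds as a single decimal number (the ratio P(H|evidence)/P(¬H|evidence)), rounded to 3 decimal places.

Prior odds = 0.29/(1−0.29) = 0.40845. In log-odds, ln(0.40845) = -0.89538.
Add log likelihood ratio: ln(6.6667) = 1.8971.
Posterior log-odds = 1.0017, so posterior odds = exp(1.0017) = 2.7230.

Posterior odds ≈ 2.723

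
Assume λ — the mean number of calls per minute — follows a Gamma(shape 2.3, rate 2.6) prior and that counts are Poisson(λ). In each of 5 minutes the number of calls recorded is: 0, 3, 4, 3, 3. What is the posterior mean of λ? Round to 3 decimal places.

Total count ∑xᵢ = 13 over n = 5 minutes.
Gamma is conjugate to the Poisson likelihood: posterior is Gamma(shape = 2.3+13 = 15.3, rate = 2.6+5 = 7.6).
Posterior mean = shape/rate = 15.3/7.6 = 2.013.

Posterior mean ≈ 2.013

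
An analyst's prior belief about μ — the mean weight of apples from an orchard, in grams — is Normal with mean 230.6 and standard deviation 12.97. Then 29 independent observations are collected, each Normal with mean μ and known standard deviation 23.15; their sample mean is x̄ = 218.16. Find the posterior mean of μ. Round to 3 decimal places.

Prior precision 1/τ₀² = 1/12.97² = 0.00594456; data precision n/σ² = 29/23.15² = 0.0541123.
Posterior precision = 0.00594456 + 0.0541123 = 0.0600569.
Posterior mean = (0.00594456·230.6 + 0.0541123·218.16) / 0.0600569 = 219.391.

Posterior mean ≈ 219.391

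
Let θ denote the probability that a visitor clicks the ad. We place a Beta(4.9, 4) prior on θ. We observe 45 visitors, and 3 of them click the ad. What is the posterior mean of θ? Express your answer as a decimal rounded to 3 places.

The binomial likelihood is conjugate to the Beta prior: with 3 successes and 42 failures, the posterior is Beta(4.9+3, 4+42) = Beta(7.9, 46).
E[θ | data] = 7.9/(7.9+46) = 0.147.

Posterior mean ≈ 0.147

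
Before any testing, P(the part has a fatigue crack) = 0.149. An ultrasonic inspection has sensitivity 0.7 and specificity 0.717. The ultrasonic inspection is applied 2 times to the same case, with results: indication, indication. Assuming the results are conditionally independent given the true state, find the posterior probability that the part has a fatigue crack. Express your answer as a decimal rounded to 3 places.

Posterior P(H) ≈ 0.517

Let H be the event that the part has a fatigue crack; start with P(H) = 0.149. P('indication'|H) = 0.7, P('indication'|¬H) = 0.283.
Update on result 1 ('indication'): P(H) ← 0.7·0.1490 / (0.7·0.1490 + 0.283·0.8510) = 0.10430/0.34513 = 0.3022.
Update on result 2 ('indication'): P(H) ← 0.7·0.3022 / (0.7·0.3022 + 0.283·0.6978) = 0.21154/0.40902 = 0.5172.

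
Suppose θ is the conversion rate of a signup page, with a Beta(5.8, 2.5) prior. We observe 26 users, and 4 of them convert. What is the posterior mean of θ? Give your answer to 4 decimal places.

Observing 4 successes and 22 failures updates Beta(5.8, 2.5) by adding the success and failure counts to the two shape parameters: α = 5.8+4 = 9.8, β = 2.5+22 = 24.5.
Posterior mean = α/(α+β) = 9.8/34.3 = 0.2857.

Posterior mean ≈ 0.2857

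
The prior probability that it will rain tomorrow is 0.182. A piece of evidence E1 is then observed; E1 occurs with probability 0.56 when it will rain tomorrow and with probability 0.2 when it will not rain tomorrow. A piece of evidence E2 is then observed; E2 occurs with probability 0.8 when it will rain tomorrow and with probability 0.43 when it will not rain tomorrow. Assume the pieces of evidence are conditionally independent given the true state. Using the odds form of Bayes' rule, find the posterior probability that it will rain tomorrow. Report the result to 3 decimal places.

Posterior probability ≈ 0.537

Prior odds = 0.182/(1−0.182) = 0.22249. In log-odds, ln(0.22249) = -1.5029.
Add log likelihood ratios: ln(2.8000) + ln(1.8605) = 1.6504.
Posterior log-odds = 0.14759, so posterior odds = exp(0.14759) = 1.1590. Converting, P(H|E) = 1.1590/2.1590 = 0.537.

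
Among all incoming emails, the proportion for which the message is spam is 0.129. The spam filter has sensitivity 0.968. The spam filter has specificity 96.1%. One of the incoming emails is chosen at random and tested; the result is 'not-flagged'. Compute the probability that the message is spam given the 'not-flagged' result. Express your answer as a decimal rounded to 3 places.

P(H | E) ≈ 0.005

Let H be the event that the message is spam. P(H) = 0.129, so P(¬H) = 0.871. With E the 'not-flagged' result, P(E|H) = 0.032 and P(E|¬H) = 0.961.
P(E) = 0.032·0.129 + 0.961·0.871 = 0.0041280 + 0.83703 = 0.84116.
By Bayes' theorem, P(H|E) = 0.0041280 / 0.84116 = 0.005.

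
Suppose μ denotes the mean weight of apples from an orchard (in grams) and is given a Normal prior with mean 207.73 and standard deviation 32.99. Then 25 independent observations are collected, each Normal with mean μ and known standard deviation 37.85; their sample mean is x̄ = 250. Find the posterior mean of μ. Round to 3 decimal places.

With known σ, the Normal prior is conjugate. Weight on the data is w = (n/σ²)/(n/σ² + 1/τ₀²) = 0.0174505/(0.0174505+0.00091883) = 0.94998.
Posterior mean = w·x̄ + (1−w)·μ₀ = 0.94998·250 + 0.050020·207.73 = 247.886.

Posterior mean ≈ 247.886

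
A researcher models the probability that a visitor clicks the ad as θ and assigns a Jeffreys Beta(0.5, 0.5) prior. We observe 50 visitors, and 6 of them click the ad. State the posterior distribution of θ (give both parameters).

Posterior: Beta(6.5, 44.5)

The binomial likelihood is conjugate to the Beta prior: with 6 successes and 44 failures, the posterior is Beta(0.5+6, 0.5+44) = Beta(6.5, 44.5).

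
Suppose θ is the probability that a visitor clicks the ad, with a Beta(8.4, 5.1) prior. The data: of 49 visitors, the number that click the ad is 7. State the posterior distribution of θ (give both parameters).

Observing 7 successes and 42 failures updates Beta(8.4, 5.1) by adding the success and failure counts to the two shape parameters: α = 8.4+7 = 15.4, β = 5.1+42 = 47.1.

Posterior: Beta(15.4, 47.1)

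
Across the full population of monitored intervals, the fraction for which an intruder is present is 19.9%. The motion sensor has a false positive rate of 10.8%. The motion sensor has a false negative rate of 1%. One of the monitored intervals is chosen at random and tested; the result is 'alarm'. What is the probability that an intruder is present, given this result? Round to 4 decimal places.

P(H | E) ≈ 0.6949

Write H for 'an intruder is present'. Prior odds H:¬H = 0.199/0.801 = 0.24844. For the 'alarm' outcome, the likelihood ratio is 0.99/0.108 = 9.1667.
Posterior odds = 0.24844 × 9.1667 = 2.2774, so P(H|E) = 2.2774/(1+2.2774) = 0.6949.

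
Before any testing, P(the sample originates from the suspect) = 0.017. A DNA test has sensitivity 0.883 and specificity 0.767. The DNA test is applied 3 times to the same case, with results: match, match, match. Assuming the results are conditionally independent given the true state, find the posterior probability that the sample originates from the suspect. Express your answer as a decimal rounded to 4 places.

Posterior P(H) ≈ 0.4849

Let H be the event that the sample originates from the suspect; start with P(H) = 0.017. P('match'|H) = 0.883, P('match'|¬H) = 0.233.
Update on result 1 ('match'): P(H) ← 0.883·0.0170 / (0.883·0.0170 + 0.233·0.9830) = 0.015011/0.24405 = 0.0615.
Update on result 2 ('match'): P(H) ← 0.883·0.0615 / (0.883·0.0615 + 0.233·0.9385) = 0.054311/0.27298 = 0.1990.
Update on result 3 ('match'): P(H) ← 0.883·0.1990 / (0.883·0.1990 + 0.233·0.8010) = 0.17568/0.36232 = 0.4849.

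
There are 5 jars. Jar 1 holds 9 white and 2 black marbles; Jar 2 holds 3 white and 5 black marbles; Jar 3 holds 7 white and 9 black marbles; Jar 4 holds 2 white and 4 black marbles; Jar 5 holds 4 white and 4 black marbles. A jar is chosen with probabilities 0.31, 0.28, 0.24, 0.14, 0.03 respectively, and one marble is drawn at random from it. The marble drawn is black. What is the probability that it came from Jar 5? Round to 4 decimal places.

P(black|Jar 1) = 0.1818; P(black|Jar 2) = 0.625; P(black|Jar 3) = 0.5625; P(black|Jar 4) = 0.6667; P(black|Jar 5) = 0.5.
Prior × likelihood for each source: 0.31·0.1818=0.05636, 0.28·0.625=0.1750, 0.24·0.5625=0.1350, 0.14·0.6667=0.09333, 0.03·0.5=0.01500. Summing gives P(black) = 0.47470.
P(Jar 5 | black) = 0.01500 / 0.47470 = 0.0316.

Posterior probability ≈ 0.0316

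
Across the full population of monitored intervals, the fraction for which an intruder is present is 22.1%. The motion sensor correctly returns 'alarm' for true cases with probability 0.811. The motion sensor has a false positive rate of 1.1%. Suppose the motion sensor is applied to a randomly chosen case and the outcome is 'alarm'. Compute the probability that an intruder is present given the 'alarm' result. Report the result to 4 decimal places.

Write H for 'an intruder is present'. Prior odds H:¬H = 0.221/0.779 = 0.28370. For the 'alarm' outcome, the likelihood ratio is 0.811/0.011 = 73.727.
Posterior odds = 0.28370 × 73.727 = 20.916, so P(H|E) = 20.916/(1+20.916) = 0.9544.

P(H | E) ≈ 0.9544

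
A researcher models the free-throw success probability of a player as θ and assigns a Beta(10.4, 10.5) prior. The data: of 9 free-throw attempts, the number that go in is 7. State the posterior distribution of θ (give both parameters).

Posterior: Beta(17.4, 12.5)

Observing 7 successes and 2 failures updates Beta(10.4, 10.5) by adding the success and failure counts to the two shape parameters: α = 10.4+7 = 17.4, β = 10.5+2 = 12.5.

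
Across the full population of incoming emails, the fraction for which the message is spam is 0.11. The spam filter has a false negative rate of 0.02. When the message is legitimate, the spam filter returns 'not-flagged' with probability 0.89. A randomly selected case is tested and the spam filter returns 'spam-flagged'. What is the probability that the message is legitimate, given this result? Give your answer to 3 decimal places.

Write H for 'the message is spam'. Prior odds H:¬H = 0.11/0.89 = 0.12360. For the 'spam-flagged' outcome, the likelihood ratio is 0.98/0.11 = 8.9091.
Posterior odds = 0.12360 × 8.9091 = 1.1011, so P(H|E) = 1.1011/(1+1.1011) = 0.524. Then P(¬H|E) = 1 − 0.524 = 0.476.

P(¬H | E) ≈ 0.476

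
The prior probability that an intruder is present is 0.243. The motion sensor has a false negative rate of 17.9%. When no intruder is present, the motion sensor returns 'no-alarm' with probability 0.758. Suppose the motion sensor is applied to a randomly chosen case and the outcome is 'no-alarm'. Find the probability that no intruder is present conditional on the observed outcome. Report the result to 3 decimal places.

Let H be the event that an intruder is present. P(H) = 0.243, so P(¬H) = 0.757. With E the 'no-alarm' result, P(E|H) = 0.179 and P(E|¬H) = 0.758.
P(E) = 0.179·0.243 + 0.758·0.757 = 0.043497 + 0.57381 = 0.61730.
By Bayes' theorem, P(H|E) = 0.043497 / 0.61730 = 0.070. Hence P(¬H|E) = 1 − 0.070 = 0.930.

P(¬H | E) ≈ 0.930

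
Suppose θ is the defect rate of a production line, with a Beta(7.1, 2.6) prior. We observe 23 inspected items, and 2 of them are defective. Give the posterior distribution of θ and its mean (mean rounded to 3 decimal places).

Observing 2 successes and 21 failures updates Beta(7.1, 2.6) by adding the success and failure counts to the two shape parameters: α = 7.1+2 = 9.1, β = 2.6+21 = 23.6.
Posterior mean = α/(α+β) = 9.1/32.7 = 0.278.

Posterior: Beta(9.1, 23.6); mean ≈ 0.278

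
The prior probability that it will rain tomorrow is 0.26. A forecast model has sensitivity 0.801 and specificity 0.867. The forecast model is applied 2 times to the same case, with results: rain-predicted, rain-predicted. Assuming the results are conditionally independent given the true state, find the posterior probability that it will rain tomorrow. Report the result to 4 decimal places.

Posterior P(H) ≈ 0.9272

With H the event that it will rain tomorrow, the joint likelihood of the observed sequence is P(data|H) = 0.801·0.801 = 0.64160 and P(data|¬H) = 0.133·0.133 = 0.017689.
Bayes: P(H|data) = 0.26·0.64160 / (0.26·0.64160 + 0.74·0.017689) = 0.16682/0.17991 = 0.9272.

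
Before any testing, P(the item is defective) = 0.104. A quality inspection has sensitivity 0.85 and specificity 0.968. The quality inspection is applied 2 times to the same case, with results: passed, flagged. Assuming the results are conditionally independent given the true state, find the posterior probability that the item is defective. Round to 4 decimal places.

Posterior P(H) ≈ 0.3233

With H the event that the item is defective, the joint likelihood of the observed sequence is P(data|H) = 0.15·0.85 = 0.12750 and P(data|¬H) = 0.968·0.032 = 0.030976.
Bayes: P(H|data) = 0.104·0.12750 / (0.104·0.12750 + 0.896·0.030976) = 0.013260/0.041014 = 0.3233.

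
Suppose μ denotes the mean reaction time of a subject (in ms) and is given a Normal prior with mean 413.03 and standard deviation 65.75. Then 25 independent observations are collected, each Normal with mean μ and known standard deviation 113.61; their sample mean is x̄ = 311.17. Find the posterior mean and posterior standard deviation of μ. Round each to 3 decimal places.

Posterior mean ≈ 322.037; posterior SD ≈ 21.476

Prior precision 1/τ₀² = 1/65.75² = 0.00023132; data precision n/σ² = 25/113.61² = 0.00193690.
Posterior precision = 0.00023132 + 0.00193690 = 0.00216822, giving posterior SD = 1/√0.00216822 = 21.476.
Posterior mean = (0.00023132·413.03 + 0.00193690·311.17) / 0.00216822 = 322.037.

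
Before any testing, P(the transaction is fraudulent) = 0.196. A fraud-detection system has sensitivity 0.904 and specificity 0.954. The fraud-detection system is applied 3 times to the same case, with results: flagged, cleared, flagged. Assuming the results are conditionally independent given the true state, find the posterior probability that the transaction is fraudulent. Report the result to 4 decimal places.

Posterior P(H) ≈ 0.9045

With H the event that the transaction is fraudulent, the joint likelihood of the observed sequence is P(data|H) = 0.904·0.096·0.904 = 0.078453 and P(data|¬H) = 0.046·0.954·0.046 = 0.0020187.
Bayes: P(H|data) = 0.196·0.078453 / (0.196·0.078453 + 0.804·0.0020187) = 0.015377/0.017000 = 0.9045.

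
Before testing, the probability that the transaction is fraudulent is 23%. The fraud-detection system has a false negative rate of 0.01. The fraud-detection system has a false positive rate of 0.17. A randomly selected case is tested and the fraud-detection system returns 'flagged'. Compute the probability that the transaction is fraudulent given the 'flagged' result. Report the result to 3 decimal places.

P(H | E) ≈ 0.635

Write H for 'the transaction is fraudulent'. Prior odds H:¬H = 0.23/0.77 = 0.29870. For the 'flagged' outcome, the likelihood ratio is 0.99/0.17 = 5.8235.
Posterior odds = 0.29870 × 5.8235 = 1.7395, so P(H|E) = 1.7395/(1+1.7395) = 0.635.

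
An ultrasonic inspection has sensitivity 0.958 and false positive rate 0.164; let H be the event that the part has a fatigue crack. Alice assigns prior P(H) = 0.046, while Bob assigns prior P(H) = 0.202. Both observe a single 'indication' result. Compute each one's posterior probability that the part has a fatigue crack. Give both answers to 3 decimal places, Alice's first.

Alice: 0.220; Bob: 0.597

P('+'|H) = 0.958, P('+'|¬H) = 0.164.
Alice: numerator 0.958·0.046 = 0.044068; evidence = 0.044068+0.164·0.954 = 0.20052; posterior = 0.220.
Bob: numerator 0.958·0.202 = 0.19352; evidence = 0.19352+0.164·0.798 = 0.32439; posterior = 0.597.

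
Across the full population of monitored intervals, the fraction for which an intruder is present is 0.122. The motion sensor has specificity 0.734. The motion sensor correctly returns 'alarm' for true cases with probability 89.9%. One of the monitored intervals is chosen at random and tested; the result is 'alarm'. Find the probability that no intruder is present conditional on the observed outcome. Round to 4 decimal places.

P(¬H | E) ≈ 0.6804

Write H for 'an intruder is present'. Prior odds H:¬H = 0.122/0.878 = 0.13895. For the 'alarm' outcome, the likelihood ratio is 0.899/0.266 = 3.3797.
Posterior odds = 0.13895 × 3.3797 = 0.46962, so P(H|E) = 0.46962/(1+0.46962) = 0.3196. Then P(¬H|E) = 1 − 0.3196 = 0.6804.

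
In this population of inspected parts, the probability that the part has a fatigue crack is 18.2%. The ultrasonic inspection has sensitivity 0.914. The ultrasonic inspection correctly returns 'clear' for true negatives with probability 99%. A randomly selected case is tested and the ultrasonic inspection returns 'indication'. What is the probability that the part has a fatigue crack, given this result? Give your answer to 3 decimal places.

Write H for 'the part has a fatigue crack'. Prior odds H:¬H = 0.182/0.818 = 0.22249. For the 'indication' outcome, the likelihood ratio is 0.914/0.01 = 91.400.
Posterior odds = 0.22249 × 91.400 = 20.336, so P(H|E) = 20.336/(1+20.336) = 0.953.

P(H | E) ≈ 0.953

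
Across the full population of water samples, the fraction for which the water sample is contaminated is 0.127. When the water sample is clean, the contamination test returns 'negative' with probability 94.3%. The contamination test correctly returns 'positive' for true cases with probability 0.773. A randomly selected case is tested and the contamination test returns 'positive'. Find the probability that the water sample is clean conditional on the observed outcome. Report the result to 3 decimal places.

Let H be the event that the water sample is contaminated. P(H) = 0.127, so P(¬H) = 0.873. With E the 'positive' result, P(E|H) = 0.773 and P(E|¬H) = 0.057.
P(E) = 0.773·0.127 + 0.057·0.873 = 0.098171 + 0.049761 = 0.14793.
By Bayes' theorem, P(H|E) = 0.098171 / 0.14793 = 0.664. Hence P(¬H|E) = 1 − 0.664 = 0.336.

P(¬H | E) ≈ 0.336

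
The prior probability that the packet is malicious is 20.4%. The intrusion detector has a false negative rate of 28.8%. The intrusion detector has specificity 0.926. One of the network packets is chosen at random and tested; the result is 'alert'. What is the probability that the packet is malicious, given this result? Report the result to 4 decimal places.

Let H be the event that the packet is malicious. P(H) = 0.204, so P(¬H) = 0.796. With E the 'alert' result, P(E|H) = 0.712 and P(E|¬H) = 0.074.
P(E) = 0.712·0.204 + 0.074·0.796 = 0.14525 + 0.058904 = 0.20415.
By Bayes' theorem, P(H|E) = 0.14525 / 0.20415 = 0.7115.

P(H | E) ≈ 0.7115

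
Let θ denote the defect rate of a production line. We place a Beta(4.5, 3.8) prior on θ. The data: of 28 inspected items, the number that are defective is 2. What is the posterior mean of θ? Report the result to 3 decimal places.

The binomial likelihood is conjugate to the Beta prior: with 2 successes and 26 failures, the posterior is Beta(4.5+2, 3.8+26) = Beta(6.5, 29.8).
E[θ | data] = 6.5/(6.5+29.8) = 0.179.

Posterior mean ≈ 0.179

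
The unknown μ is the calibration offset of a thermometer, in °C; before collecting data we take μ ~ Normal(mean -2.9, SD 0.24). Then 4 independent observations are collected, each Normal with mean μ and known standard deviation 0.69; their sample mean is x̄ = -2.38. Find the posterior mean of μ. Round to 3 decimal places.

Posterior mean ≈ -2.730

Prior precision 1/τ₀² = 1/0.24² = 17.3611; data precision n/σ² = 4/0.69² = 8.40160.
Posterior precision = 17.3611 + 8.40160 = 25.7627.
Posterior mean = (17.3611·-2.9 + 8.40160·-2.38) / 25.7627 = -2.730.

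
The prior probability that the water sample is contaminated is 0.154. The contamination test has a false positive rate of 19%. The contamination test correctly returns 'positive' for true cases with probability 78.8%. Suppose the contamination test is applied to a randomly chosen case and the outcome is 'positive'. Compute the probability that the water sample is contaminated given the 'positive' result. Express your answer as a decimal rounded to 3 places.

Let H be the event that the water sample is contaminated. P(H) = 0.154, so P(¬H) = 0.846. With E the 'positive' result, P(E|H) = 0.788 and P(E|¬H) = 0.19.
P(E) = 0.788·0.154 + 0.19·0.846 = 0.12135 + 0.16074 = 0.28209.
By Bayes' theorem, P(H|E) = 0.12135 / 0.28209 = 0.430.

P(H | E) ≈ 0.430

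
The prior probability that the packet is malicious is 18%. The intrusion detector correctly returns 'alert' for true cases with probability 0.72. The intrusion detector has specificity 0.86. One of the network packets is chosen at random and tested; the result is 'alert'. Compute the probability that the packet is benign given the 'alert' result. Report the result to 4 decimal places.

Write H for 'the packet is malicious'. Prior odds H:¬H = 0.18/0.82 = 0.21951. For the 'alert' outcome, the likelihood ratio is 0.72/0.14 = 5.1429.
Posterior odds = 0.21951 × 5.1429 = 1.1289, so P(H|E) = 1.1289/(1+1.1289) = 0.5303. Then P(¬H|E) = 1 − 0.5303 = 0.4697.

P(¬H | E) ≈ 0.4697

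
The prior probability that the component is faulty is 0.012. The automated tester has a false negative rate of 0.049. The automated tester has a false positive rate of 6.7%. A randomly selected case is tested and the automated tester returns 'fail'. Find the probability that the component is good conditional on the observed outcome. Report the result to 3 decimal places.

P(¬H | E) ≈ 0.853

Let H be the event that the component is faulty. P(H) = 0.012, so P(¬H) = 0.988. With E the 'fail' result, P(E|H) = 0.951 and P(E|¬H) = 0.067.
P(E) = 0.951·0.012 + 0.067·0.988 = 0.011412 + 0.066196 = 0.077608.
By Bayes' theorem, P(H|E) = 0.011412 / 0.077608 = 0.147. Hence P(¬H|E) = 1 − 0.147 = 0.853.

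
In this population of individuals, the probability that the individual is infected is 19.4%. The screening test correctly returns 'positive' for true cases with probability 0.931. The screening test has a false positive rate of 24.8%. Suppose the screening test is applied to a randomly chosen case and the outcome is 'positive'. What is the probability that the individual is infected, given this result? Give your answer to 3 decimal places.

Let H be the event that the individual is infected. P(H) = 0.194, so P(¬H) = 0.806. With E the 'positive' result, P(E|H) = 0.931 and P(E|¬H) = 0.248.
P(E) = 0.931·0.194 + 0.248·0.806 = 0.18061 + 0.19989 = 0.38050.
By Bayes' theorem, P(H|E) = 0.18061 / 0.38050 = 0.475.

P(H | E) ≈ 0.475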